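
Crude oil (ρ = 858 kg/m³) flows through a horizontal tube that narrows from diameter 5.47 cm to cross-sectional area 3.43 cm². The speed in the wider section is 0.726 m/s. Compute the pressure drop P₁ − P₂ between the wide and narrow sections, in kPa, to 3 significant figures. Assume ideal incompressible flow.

ΔP ≈ 10.4 kPa

Continuity gives A₁v₁ = A₂v₂, so v₂ = (23.5 cm²)/(3.43 cm²) × 0.726 m/s = 4.97 m/s.
Along the horizontal streamline, P + ½ρv² is constant.
P₁ − P₂ = ½·858·(4.97² − 0.726²) = ½·858·24.2 = 10400 Pa.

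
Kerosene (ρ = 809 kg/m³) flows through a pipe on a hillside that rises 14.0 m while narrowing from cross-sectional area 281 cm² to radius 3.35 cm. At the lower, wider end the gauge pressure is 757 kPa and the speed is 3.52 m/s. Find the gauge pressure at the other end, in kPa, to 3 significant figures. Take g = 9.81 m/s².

333 kPa

Mass conservation (A₁v₁ = A₂v₂) gives v₂ = 3.52 × 281/35.3 = 28.1 m/s.
Bernoulli: P₁ + ½ρv₁² + ρg h₁ = P₂ + ½ρv₂² + ρg h₂, so P₂ = P₁ + ½ρ(v₁² − v₂²) − ρg(h₂ − h₁).
P₂ = 757000 + ½·809·(3.52² − 28.1²) − 809·9.81·(+14.0) = 757000 + (-313000) − (111000) = 333000 Pa.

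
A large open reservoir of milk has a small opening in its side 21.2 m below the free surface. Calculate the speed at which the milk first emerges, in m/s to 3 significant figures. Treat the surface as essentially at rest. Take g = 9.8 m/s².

v = 20.4 m/s

The surface is effectively still and both ends are open, so ½v² = gh and v = √(2·9.8·21.2) = 20.4 m/s.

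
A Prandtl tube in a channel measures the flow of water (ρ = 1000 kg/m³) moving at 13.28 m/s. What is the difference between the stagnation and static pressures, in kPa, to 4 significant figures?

Bernoulli between the free stream and the stagnation point: ½ρv² = P_stag − P_static.
ΔP = ½·1000·13.28² = 88180 Pa.

ΔP ≈ 88.18 kPa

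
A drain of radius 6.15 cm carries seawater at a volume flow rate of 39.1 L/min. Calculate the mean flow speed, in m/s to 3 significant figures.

Q = 39.1 L/min = 0.000652 m³/s.
v = Q/A = 0.000652 / 0.0119 = 0.0548 m/s.

v ≈ 0.0548 m/s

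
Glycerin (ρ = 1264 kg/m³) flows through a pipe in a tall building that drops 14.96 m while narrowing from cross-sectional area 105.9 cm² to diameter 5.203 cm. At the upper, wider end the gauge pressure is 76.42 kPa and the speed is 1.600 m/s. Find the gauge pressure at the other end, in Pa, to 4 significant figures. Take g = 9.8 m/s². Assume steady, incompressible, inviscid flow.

Mass conservation (A₁v₁ = A₂v₂) gives v₂ = 1.600 × 105.9/21.26 = 7.969 m/s.
Applying Bernoulli between the two ends and solving for P₂: P₂ = P₁ + ½ρ(v₁² − v₂²) − ρgΔh.
P₂ = 76420 + ½·1264·(1.600² − 7.969²) − 1264·9.8·(−14.96) = 76420 + (-38520) − (-185300) = 223200 Pa.

P₂ = 223200 Pa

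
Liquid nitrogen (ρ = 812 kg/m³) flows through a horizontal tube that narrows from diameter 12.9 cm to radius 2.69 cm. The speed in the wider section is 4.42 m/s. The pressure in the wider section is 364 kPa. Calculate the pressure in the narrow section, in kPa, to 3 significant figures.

110 kPa

By continuity, v₂ = v₁·A₁/A₂ = 4.42·(131/22.7) = 25.4 m/s.
Along the horizontal streamline, P + ½ρv² is constant.
P₂ = P₁ − ½ρ(v₂² − v₁²) = 364000 − ½·812·(25.4² − 4.42²) = 364000 − 254000 = 110000 Pa.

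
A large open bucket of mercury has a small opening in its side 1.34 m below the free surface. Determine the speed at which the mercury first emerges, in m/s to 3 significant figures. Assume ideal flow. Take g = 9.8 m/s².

5.12 m/s

With the surface at rest and both surface and jet at atmospheric pressure, Bernoulli gives ρg h = ½ρv², so v = √(2gh) = √(2·9.8·1.34) = 5.12 m/s.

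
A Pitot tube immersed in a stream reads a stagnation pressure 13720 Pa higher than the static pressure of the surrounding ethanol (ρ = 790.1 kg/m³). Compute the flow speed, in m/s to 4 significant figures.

The dynamic pressure equals the rise in static pressure at the stagnation point: ΔP = ½ρv².
v = √(2ΔP/ρ) = √(2·13720/790.1) = 5.893 m/s.

v ≈ 5.893 m/s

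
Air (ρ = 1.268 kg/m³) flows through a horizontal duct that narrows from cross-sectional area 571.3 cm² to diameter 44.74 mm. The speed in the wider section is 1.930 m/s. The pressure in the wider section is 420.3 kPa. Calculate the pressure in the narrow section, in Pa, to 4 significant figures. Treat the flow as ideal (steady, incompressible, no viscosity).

Continuity gives A₁v₁ = A₂v₂, so v₂ = (571.3 cm²)/(15.72 cm²) × 1.930 m/s = 70.14 m/s.
The pipe is horizontal, so Bernoulli reduces to P₁ + ½ρv₁² = P₂ + ½ρv₂².
P₂ = P₁ − ½ρ(v₂² − v₁²) = 420300 − ½·1.268·(70.14² − 1.930²) = 420300 − 3116 = 417200 Pa.

P₂ ≈ 417200 Pa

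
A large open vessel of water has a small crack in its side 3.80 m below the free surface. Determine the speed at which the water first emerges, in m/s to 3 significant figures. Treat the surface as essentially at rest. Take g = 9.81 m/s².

Torricelli's result v = √(2gh) gives v = √(2·9.81·3.80) = 8.63 m/s.

v ≈ 8.63 m/s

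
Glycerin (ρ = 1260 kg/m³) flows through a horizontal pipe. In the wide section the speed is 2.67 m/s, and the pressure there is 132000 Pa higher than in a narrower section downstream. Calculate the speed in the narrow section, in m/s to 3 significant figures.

Along the level pipe P + ½ρv² is conserved, hence v₂² = v₁² + 2(P₁ − P₂)/ρ.
v₂ = √(2.67² + 2·132000/1260) = √(7.13 + 210) = 14.7 m/s.

v₂ ≈ 14.7 m/s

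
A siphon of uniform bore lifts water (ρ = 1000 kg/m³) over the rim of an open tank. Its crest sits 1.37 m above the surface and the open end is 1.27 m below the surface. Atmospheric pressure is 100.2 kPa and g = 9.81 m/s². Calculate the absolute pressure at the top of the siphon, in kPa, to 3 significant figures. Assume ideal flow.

P_top ≈ 74.3 kPa

From the surface to the outlet (both open to atmosphere, surface at rest): v = √(2g·h_out) = √(2·9.81·1.27) = 4.99 m/s.
The bore is uniform, so the speed at the crest is the same v. Bernoulli surface→crest: P_atm = P_top + ½ρv² + ρg·h_top.
P_top = 100200 − ½·1000·4.99² − 1000·9.81·1.37 = 74300 Pa.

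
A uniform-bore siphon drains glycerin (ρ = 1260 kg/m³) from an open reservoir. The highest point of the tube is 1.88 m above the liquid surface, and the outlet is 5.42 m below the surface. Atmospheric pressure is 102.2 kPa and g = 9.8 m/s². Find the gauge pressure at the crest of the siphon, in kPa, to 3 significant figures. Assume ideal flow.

P_gauge ≈ -90.1 kPa

Bernoulli surface→outlet gives ½v² = g·h_out, so v = √(2·9.8·5.42) = 10.3 m/s.
Continuity keeps v the same throughout the tube; from surface to crest, P_atm + 0 = P_top + ½ρv² + ρg·h_top.
P_top = 102200 − ½·1260·10.3² − 1260·9.8·1.88 = 12100 Pa. So P_gauge = P_top − P_atm = -90100 Pa.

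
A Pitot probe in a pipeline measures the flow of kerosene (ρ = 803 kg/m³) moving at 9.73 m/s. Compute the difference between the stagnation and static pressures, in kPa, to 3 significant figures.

Bernoulli between the free stream and the stagnation point: ½ρv² = P_stag − P_static.
ΔP = ½·803·9.73² = 38000 Pa.

ΔP ≈ 38.0 kPa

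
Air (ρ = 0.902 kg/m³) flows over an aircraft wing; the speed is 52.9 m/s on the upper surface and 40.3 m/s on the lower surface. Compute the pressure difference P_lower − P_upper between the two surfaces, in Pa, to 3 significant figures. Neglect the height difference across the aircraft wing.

ΔP = 530 Pa

Bernoulli (same height): P_lower − P_upper = ½ρ(v_upper² − v_lower²).
ΔP = ½·0.902·(52.9² − 40.3²) = 530 Pa.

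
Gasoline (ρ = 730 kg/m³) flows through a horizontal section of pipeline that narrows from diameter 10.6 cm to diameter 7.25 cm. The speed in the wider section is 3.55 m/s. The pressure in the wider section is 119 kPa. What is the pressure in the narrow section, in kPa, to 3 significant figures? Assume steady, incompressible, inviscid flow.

103 kPa

By continuity, v₂ = v₁·A₁/A₂ = 3.55·(88.2/41.3) = 7.59 m/s.
With no height change, Bernoulli's equation is P₁ + ½ρv₁² = P₂ + ½ρv₂².
P₂ = P₁ − ½ρ(v₂² − v₁²) = 119000 − ½·730·(7.59² − 3.55²) = 119000 − 16400 = 103000 Pa.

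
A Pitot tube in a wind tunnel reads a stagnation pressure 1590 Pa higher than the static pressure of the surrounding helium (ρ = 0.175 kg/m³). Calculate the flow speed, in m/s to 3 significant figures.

At the stagnation point the flow is brought to rest, so Bernoulli gives P_stag − P_static = ½ρv².
v = √(2ΔP/ρ) = √(2·1590/0.175) = 135 m/s.

135 m/s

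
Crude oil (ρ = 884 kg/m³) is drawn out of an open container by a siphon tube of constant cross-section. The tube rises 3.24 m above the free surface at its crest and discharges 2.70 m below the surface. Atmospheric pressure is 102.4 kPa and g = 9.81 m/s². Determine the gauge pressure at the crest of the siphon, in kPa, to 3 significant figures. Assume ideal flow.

Bernoulli surface→outlet gives ½v² = g·h_out, so v = √(2·9.81·2.70) = 7.28 m/s.
The bore is uniform, so the speed at the crest is the same v. Bernoulli surface→crest: P_atm = P_top + ½ρv² + ρg·h_top.
P_top = 102400 − ½·884·7.28² − 884·9.81·3.24 = 50900 Pa. So P_gauge = P_top − P_atm = -51500 Pa.

P_gauge ≈ -51.5 kPa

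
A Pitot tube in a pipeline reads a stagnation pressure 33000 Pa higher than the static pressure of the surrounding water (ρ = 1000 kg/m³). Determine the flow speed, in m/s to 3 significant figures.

Bernoulli between the free stream and the stagnation point: ½ρv² = P_stag − P_static.
v = √(2ΔP/ρ) = √(2·33000/1000) = 8.12 m/s.

v ≈ 8.12 m/s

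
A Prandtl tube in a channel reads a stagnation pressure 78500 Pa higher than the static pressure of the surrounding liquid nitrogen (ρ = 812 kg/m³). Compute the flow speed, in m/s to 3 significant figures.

v = 13.9 m/s

Bernoulli between the free stream and the stagnation point: ½ρv² = P_stag − P_static.
v = √(2ΔP/ρ) = √(2·78500/812) = 13.9 m/s.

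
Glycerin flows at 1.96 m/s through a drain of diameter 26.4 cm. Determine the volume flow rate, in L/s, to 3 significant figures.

Q = A·v = 0.0547 m² × 1.96 m/s = 0.107 m³/s.
Converting: 0.107 m³/s × 1000 = 107 L/s.

Q ≈ 107 L/s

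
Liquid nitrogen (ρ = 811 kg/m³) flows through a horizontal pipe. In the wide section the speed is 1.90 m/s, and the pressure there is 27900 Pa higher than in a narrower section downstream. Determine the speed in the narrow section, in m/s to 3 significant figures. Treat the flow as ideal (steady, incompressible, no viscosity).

v₂ ≈ 8.51 m/s

Along the level pipe P + ½ρv² is conserved, hence v₂² = v₁² + 2(P₁ − P₂)/ρ.
v₂ = √(1.90² + 2·27900/811) = √(3.61 + 68.8) = 8.51 m/s.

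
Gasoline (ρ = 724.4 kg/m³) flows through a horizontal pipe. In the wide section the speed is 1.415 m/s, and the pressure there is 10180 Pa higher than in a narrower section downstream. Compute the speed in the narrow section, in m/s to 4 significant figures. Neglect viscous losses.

v₂ ≈ 5.487 m/s

With h₁ = h₂, rearranging Bernoulli gives v₂ = √(v₁² + 2ΔP/ρ).
v₂ = √(1.415² + 2·10180/724.4) = √(2.002 + 28.11) = 5.487 m/s.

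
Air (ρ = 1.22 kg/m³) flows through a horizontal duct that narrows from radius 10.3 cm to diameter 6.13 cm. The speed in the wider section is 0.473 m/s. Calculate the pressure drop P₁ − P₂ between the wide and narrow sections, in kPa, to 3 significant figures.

The volume flow rate is constant, so v₂ = (A₁/A₂)v₁ = (333/29.5)·0.473 = 5.34 m/s.
With no height change, Bernoulli's equation is P₁ + ½ρv₁² = P₂ + ½ρv₂².
P₁ − P₂ = ½·1.22·(5.34² − 0.473²) = ½·1.22·28.3 = 17.3 Pa.

ΔP ≈ 0.0173 kPa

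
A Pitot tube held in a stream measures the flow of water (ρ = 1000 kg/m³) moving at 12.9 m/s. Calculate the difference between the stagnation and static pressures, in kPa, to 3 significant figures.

Bernoulli between the free stream and the stagnation point: ½ρv² = P_stag − P_static.
ΔP = ½·1000·12.9² = 83200 Pa.

83.2 kPa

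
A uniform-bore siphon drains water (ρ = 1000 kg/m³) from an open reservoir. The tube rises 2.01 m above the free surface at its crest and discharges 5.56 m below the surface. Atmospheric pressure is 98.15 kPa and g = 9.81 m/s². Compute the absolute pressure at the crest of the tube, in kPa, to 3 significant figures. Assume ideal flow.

From the surface to the outlet (both open to atmosphere, surface at rest): v = √(2g·h_out) = √(2·9.81·5.56) = 10.4 m/s.
The bore is uniform, so the speed at the crest is the same v. Bernoulli surface→crest: P_atm = P_top + ½ρv² + ρg·h_top.
P_top = 98150 − ½·1000·10.4² − 1000·9.81·2.01 = 23900 Pa.

P_top ≈ 23.9 kPa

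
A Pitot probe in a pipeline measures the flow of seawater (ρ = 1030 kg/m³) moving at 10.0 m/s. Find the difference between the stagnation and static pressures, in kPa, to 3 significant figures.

Bernoulli between the free stream and the stagnation point: ½ρv² = P_stag − P_static.
ΔP = ½·1030·10.0² = 51500 Pa.

ΔP ≈ 51.5 kPa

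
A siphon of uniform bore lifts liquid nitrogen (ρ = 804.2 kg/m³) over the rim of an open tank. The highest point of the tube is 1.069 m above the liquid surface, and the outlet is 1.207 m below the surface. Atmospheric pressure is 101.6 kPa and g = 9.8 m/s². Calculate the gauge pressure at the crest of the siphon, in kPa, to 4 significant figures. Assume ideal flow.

P_gauge ≈ -17.94 kPa

Bernoulli surface→outlet gives ½v² = g·h_out, so v = √(2·9.8·1.207) = 4.864 m/s.
Continuity keeps v the same throughout the tube; from surface to crest, P_atm + 0 = P_top + ½ρv² + ρg·h_top.
P_top = 101600 − ½·804.2·4.864² − 804.2·9.8·1.069 = 83660 Pa. So P_gauge = P_top − P_atm = -17940 Pa.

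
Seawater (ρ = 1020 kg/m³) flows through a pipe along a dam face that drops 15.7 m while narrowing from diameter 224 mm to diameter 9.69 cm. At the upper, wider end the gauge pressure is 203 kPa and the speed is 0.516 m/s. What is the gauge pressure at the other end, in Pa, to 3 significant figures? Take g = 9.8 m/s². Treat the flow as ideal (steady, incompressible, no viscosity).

Mass conservation (A₁v₁ = A₂v₂) gives v₂ = 0.516 × 394/73.7 = 2.76 m/s.
Bernoulli: P₁ + ½ρv₁² + ρg h₁ = P₂ + ½ρv₂² + ρg h₂, so P₂ = P₁ + ½ρ(v₁² − v₂²) − ρg(h₂ − h₁).
P₂ = 203000 + ½·1020·(0.516² − 2.76²) − 1020·9.8·(−15.7) = 203000 + (-3740) − (-157000) = 356000 Pa.

P₂ ≈ 356000 Pa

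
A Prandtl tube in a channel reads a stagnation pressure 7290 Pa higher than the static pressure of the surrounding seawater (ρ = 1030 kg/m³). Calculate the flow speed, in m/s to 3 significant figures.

v = 3.76 m/s

The dynamic pressure equals the rise in static pressure at the stagnation point: ΔP = ½ρv².
v = √(2ΔP/ρ) = √(2·7290/1030) = 3.76 m/s.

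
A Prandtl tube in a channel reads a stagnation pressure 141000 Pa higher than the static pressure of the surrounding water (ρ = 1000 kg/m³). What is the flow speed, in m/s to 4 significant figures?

Bernoulli between the free stream and the stagnation point: ½ρv² = P_stag − P_static.
v = √(2ΔP/ρ) = √(2·141000/1000) = 16.79 m/s.

v ≈ 16.79 m/s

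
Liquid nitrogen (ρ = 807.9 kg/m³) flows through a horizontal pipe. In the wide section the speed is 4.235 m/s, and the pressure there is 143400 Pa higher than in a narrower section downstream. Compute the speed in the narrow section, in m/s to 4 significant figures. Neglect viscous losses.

Horizontal Bernoulli: P₁ + ½ρv₁² = P₂ + ½ρv₂², so v₂² = v₁² + 2(P₁ − P₂)/ρ.
v₂ = √(4.235² + 2·143400/807.9) = √(17.94 + 355.0) = 19.31 m/s.

v₂ = 19.31 m/s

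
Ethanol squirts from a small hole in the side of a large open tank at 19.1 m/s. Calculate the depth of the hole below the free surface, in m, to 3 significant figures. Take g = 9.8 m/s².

For a small hole in a large open tank, ½v² = gh, giving h = v²/(2g).
h = 19.1²/(2·9.8) = 365/19.60 = 18.6 m.

18.6 m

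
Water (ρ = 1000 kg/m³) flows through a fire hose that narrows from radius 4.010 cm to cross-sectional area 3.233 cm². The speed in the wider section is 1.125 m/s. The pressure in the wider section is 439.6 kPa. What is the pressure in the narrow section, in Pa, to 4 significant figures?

P₂ ≈ 285700 Pa

Mass conservation (A₁v₁ = A₂v₂) gives v₂ = 1.125 × 50.52/3.233 = 17.58 m/s.
Bernoulli (h₁ = h₂): P₁ − P₂ = ½ρ(v₂² − v₁²).
P₂ = P₁ − ½ρ(v₂² − v₁²) = 439600 − ½·1000·(17.58² − 1.125²) = 439600 − 153900 = 285700 Pa.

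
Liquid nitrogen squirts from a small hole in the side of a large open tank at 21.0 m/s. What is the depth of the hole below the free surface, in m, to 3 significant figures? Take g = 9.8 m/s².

Inverting v = √(2gh) gives h = v² / 2g.
h = 21.0²/(2·9.8) = 441/19.60 = 22.5 m.

22.5 m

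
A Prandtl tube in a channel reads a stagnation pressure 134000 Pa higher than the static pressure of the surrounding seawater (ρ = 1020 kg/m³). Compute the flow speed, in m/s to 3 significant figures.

16.2 m/s

At the stagnation point the flow is brought to rest, so Bernoulli gives P_stag − P_static = ½ρv².
v = √(2ΔP/ρ) = √(2·134000/1020) = 16.2 m/s.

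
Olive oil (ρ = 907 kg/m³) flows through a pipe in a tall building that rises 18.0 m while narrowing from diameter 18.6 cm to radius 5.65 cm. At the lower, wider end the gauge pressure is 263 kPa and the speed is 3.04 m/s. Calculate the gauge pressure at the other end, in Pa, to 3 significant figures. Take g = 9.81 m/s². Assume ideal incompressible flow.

The volume flow rate is constant, so v₂ = (A₁/A₂)v₁ = (272/100)·3.04 = 8.24 m/s.
Bernoulli: P₁ + ½ρv₁² + ρg h₁ = P₂ + ½ρv₂² + ρg h₂, so P₂ = P₁ + ½ρ(v₁² − v₂²) − ρg(h₂ − h₁).
P₂ = 263000 + ½·907·(3.04² − 8.24²) − 907·9.81·(+18.0) = 263000 + (-26600) − (160000) = 76300 Pa.

76300 Pa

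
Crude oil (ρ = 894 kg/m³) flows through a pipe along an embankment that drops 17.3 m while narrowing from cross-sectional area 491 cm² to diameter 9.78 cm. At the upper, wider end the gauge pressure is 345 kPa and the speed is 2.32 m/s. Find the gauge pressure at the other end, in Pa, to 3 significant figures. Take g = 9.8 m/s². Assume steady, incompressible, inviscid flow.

396000 Pa

Continuity gives A₁v₁ = A₂v₂, so v₂ = (491 cm²)/(75.1 cm²) × 2.32 m/s = 15.2 m/s.
Applying Bernoulli between the two ends and solving for P₂: P₂ = P₁ + ½ρ(v₁² − v₂²) − ρgΔh.
P₂ = 345000 + ½·894·(2.32² − 15.2²) − 894·9.8·(−17.3) = 345000 + (-100000) − (-152000) = 396000 Pa.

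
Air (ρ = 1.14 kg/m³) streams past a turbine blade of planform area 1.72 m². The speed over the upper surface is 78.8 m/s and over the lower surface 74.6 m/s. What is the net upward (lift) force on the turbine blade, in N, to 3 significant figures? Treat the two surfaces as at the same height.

The faster flow above has the lower pressure; Bernoulli (same height) gives ΔP = ½ρ(v_up² − v_low²).
ΔP = ½·1.14·(78.8² − 74.6²) = 367 Pa.
Lift = ΔP · A = 367 × 1.72 = 632 N.

632 N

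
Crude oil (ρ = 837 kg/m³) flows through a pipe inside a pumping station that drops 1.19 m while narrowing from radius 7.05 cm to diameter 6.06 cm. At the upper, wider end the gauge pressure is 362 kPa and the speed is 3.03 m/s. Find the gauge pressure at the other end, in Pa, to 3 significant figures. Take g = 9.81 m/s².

P₂ ≈ 263000 Pa

The volume flow rate is constant, so v₂ = (A₁/A₂)v₁ = (156/28.8)·3.03 = 16.4 m/s.
Bernoulli: P₁ + ½ρv₁² + ρg h₁ = P₂ + ½ρv₂² + ρg h₂, so P₂ = P₁ + ½ρ(v₁² − v₂²) − ρg(h₂ − h₁).
P₂ = 362000 + ½·837·(3.03² − 16.4²) − 837·9.81·(−1.19) = 362000 + (-109000) − (-9770) = 263000 Pa.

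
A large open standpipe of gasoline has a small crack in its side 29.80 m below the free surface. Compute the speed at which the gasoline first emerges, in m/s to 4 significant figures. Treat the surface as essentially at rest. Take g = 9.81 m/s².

Bernoulli from surface to hole (P equal, v_surface ≈ 0): v = √(2gh) = √(2×9.81×29.80) = 24.18 m/s.

24.18 m/s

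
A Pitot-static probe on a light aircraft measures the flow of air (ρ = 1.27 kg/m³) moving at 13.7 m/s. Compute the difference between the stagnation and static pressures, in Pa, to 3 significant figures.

119 Pa

Bernoulli between the free stream and the stagnation point: ½ρv² = P_stag − P_static.
ΔP = ½·1.27·13.7² = 119 Pa.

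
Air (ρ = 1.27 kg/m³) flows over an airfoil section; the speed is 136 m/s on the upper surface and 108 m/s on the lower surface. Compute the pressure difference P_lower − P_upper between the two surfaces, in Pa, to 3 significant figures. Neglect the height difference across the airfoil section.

Bernoulli (same height): P_lower − P_upper = ½ρ(v_upper² − v_lower²).
ΔP = ½·1.27·(136² − 108²) = 4340 Pa.

ΔP ≈ 4340 Pa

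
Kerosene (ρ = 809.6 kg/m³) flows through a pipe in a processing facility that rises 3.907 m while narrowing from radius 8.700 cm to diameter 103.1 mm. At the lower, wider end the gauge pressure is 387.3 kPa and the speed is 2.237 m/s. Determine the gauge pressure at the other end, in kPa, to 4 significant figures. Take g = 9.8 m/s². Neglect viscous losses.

The volume flow rate is constant, so v₂ = (A₁/A₂)v₁ = (237.8/83.48)·2.237 = 6.372 m/s.
Applying Bernoulli between the two ends and solving for P₂: P₂ = P₁ + ½ρ(v₁² − v₂²) − ρgΔh.
P₂ = 387300 + ½·809.6·(2.237² − 6.372²) − 809.6·9.8·(+3.907) = 387300 + (-14410) − (31000) = 341900 Pa.

P₂ ≈ 341.9 kPa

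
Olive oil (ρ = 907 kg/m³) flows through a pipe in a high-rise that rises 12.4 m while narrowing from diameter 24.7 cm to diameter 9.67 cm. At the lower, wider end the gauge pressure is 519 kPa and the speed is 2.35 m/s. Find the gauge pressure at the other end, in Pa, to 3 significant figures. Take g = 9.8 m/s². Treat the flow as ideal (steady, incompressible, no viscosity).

Continuity gives A₁v₁ = A₂v₂, so v₂ = (479 cm²)/(73.4 cm²) × 2.35 m/s = 15.3 m/s.
Energy conservation along the streamline gives P₂ = P₁ − ½ρ(v₂² − v₁²) − ρg(h₂ − h₁).
P₂ = 519000 + ½·907·(2.35² − 15.3²) − 907·9.8·(+12.4) = 519000 + (-104000) − (110000) = 305000 Pa.

P₂ = 305000 Pa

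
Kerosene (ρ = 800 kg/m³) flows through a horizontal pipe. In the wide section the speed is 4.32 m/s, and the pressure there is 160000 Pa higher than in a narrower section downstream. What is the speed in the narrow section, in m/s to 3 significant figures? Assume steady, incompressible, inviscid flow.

Horizontal Bernoulli: P₁ + ½ρv₁² = P₂ + ½ρv₂², so v₂² = v₁² + 2(P₁ − P₂)/ρ.
v₂ = √(4.32² + 2·160000/800) = √(18.7 + 400) = 20.5 m/s.

v₂ ≈ 20.5 m/s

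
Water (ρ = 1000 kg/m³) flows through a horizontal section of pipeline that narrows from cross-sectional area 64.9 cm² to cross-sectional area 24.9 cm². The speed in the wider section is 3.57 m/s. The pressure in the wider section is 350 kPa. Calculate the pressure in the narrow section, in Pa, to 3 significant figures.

P₂ ≈ 313000 Pa

Mass conservation (A₁v₁ = A₂v₂) gives v₂ = 3.57 × 64.9/24.9 = 9.30 m/s.
Bernoulli (h₁ = h₂): P₁ − P₂ = ½ρ(v₂² − v₁²).
P₂ = P₁ − ½ρ(v₂² − v₁²) = 350000 − ½·1000·(9.30² − 3.57²) = 350000 − 36900 = 313000 Pa.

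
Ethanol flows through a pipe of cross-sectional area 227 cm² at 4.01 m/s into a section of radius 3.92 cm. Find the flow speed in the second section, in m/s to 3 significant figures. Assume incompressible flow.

By continuity, v₂ = v₁·A₁/A₂ = 4.01·(227/48.3) = 18.9 m/s.

v₂ ≈ 18.9 m/s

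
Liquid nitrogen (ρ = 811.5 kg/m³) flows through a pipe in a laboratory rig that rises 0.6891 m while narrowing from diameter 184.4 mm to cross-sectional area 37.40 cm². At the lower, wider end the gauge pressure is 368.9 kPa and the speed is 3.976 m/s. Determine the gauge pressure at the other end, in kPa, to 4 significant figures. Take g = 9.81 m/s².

P₂ ≈ 42.77 kPa

Mass conservation (A₁v₁ = A₂v₂) gives v₂ = 3.976 × 267.1/37.40 = 28.39 m/s.
Applying Bernoulli between the two ends and solving for P₂: P₂ = P₁ + ½ρ(v₁² − v₂²) − ρgΔh.
P₂ = 368900 + ½·811.5·(3.976² − 28.39²) − 811.5·9.81·(+0.6891) = 368900 + (-320600) − (5486) = 42770 Pa.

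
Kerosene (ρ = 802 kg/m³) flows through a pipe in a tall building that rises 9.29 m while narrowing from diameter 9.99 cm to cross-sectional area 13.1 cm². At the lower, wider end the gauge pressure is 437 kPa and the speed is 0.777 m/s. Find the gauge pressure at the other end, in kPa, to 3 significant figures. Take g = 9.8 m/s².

P₂ ≈ 356 kPa

By continuity, v₂ = v₁·A₁/A₂ = 0.777·(78.4/13.1) = 4.65 m/s.
Applying Bernoulli between the two ends and solving for P₂: P₂ = P₁ + ½ρ(v₁² − v₂²) − ρgΔh.
P₂ = 437000 + ½·802·(0.777² − 4.65²) − 802·9.8·(+9.29) = 437000 + (-8430) − (73000) = 356000 Pa.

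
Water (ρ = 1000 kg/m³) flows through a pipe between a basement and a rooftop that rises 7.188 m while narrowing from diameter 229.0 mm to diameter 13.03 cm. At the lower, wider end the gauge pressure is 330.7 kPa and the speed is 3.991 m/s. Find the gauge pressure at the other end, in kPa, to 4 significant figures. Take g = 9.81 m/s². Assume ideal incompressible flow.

The volume flow rate is constant, so v₂ = (A₁/A₂)v₁ = (411.9/133.3)·3.991 = 12.33 m/s.
Bernoulli: P₁ + ½ρv₁² + ρg h₁ = P₂ + ½ρv₂² + ρg h₂, so P₂ = P₁ + ½ρ(v₁² − v₂²) − ρg(h₂ − h₁).
P₂ = 330700 + ½·1000·(3.991² − 12.33²) − 1000·9.81·(+7.188) = 330700 + (-68020) − (70510) = 192200 Pa.

P₂ ≈ 192.2 kPa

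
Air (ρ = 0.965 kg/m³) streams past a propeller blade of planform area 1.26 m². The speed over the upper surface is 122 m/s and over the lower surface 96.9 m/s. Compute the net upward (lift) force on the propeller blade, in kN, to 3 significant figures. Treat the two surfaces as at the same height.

From P + ½ρv² = const at equal height, P_low − P_up = ½ρ(v_up² − v_low²).
ΔP = ½·0.965·(122² − 96.9²) = 2650 Pa.
Lift = ΔP · A = 2650 × 1.26 = 3340 N.

F ≈ 3.34 kN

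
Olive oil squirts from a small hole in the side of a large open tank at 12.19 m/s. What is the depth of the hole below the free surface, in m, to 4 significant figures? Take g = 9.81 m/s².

h ≈ 7.574 m

For a small hole in a large open tank, ½v² = gh, giving h = v²/(2g).
h = 12.19²/(2·9.81) = 148.6/19.62 = 7.574 m.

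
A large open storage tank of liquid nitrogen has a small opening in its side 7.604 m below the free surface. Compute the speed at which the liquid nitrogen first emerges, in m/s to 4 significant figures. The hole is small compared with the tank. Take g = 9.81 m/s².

v ≈ 12.21 m/s

Torricelli's result v = √(2gh) gives v = √(2·9.81·7.604) = 12.21 m/s.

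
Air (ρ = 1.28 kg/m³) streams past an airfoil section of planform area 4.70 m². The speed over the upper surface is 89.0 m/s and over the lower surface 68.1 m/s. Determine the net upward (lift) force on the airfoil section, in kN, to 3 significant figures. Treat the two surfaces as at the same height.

F ≈ 9.88 kN

From P + ½ρv² = const at equal height, P_low − P_up = ½ρ(v_up² − v_low²).
ΔP = ½·1.28·(89.0² − 68.1²) = 2100 Pa.
Lift = ΔP · A = 2100 × 4.70 = 9880 N.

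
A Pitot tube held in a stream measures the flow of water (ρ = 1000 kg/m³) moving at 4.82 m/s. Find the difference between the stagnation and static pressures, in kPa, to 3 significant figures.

ΔP ≈ 11.6 kPa

At the stagnation point the flow is brought to rest, so Bernoulli gives P_stag − P_static = ½ρv².
ΔP = ½·1000·4.82² = 11600 Pa.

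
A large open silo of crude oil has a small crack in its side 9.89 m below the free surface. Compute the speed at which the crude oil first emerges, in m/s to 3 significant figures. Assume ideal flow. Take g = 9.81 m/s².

Bernoulli from surface to hole (P equal, v_surface ≈ 0): v = √(2gh) = √(2×9.81×9.89) = 13.9 m/s.

v ≈ 13.9 m/s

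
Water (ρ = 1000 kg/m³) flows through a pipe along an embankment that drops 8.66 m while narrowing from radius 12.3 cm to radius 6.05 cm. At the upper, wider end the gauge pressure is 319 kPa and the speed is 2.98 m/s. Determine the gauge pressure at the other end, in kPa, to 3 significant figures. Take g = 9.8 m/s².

P₂ ≈ 332 kPa

Mass conservation (A₁v₁ = A₂v₂) gives v₂ = 2.98 × 475/115 = 12.3 m/s.
Bernoulli: P₁ + ½ρv₁² + ρg h₁ = P₂ + ½ρv₂² + ρg h₂, so P₂ = P₁ + ½ρ(v₁² − v₂²) − ρg(h₂ − h₁).
P₂ = 319000 + ½·1000·(2.98² − 12.3²) − 1000·9.8·(−8.66) = 319000 + (-71400) − (-84900) = 332000 Pa.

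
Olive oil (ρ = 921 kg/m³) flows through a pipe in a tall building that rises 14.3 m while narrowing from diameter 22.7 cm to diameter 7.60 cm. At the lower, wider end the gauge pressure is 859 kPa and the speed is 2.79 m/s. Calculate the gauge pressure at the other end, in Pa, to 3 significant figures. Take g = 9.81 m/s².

P₂ = 448000 Pa

Continuity gives A₁v₁ = A₂v₂, so v₂ = (405 cm²)/(45.4 cm²) × 2.79 m/s = 24.9 m/s.
Applying Bernoulli between the two ends and solving for P₂: P₂ = P₁ + ½ρ(v₁² − v₂²) − ρgΔh.
P₂ = 859000 + ½·921·(2.79² − 24.9²) − 921·9.81·(+14.3) = 859000 + (-282000) − (129000) = 448000 Pa.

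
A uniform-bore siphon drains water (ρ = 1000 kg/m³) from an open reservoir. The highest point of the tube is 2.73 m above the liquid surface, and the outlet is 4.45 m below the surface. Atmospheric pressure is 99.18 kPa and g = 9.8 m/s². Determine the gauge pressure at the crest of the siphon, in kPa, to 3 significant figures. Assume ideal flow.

-70.4 kPa

The outlet speed comes from Torricelli: v = √(2g·4.45) = 9.34 m/s.
The bore is uniform, so the speed at the crest is the same v. Bernoulli surface→crest: P_atm = P_top + ½ρv² + ρg·h_top.
P_top = 99180 − ½·1000·9.34² − 1000·9.8·2.73 = 28800 Pa. So P_gauge = P_top − P_atm = -70400 Pa.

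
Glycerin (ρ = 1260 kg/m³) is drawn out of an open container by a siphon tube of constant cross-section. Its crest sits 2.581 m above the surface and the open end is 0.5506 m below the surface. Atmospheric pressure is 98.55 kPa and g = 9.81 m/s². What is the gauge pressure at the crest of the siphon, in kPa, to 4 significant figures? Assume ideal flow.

-38.71 kPa

The outlet speed comes from Torricelli: v = √(2g·0.5506) = 3.287 m/s.
Continuity keeps v the same throughout the tube; from surface to crest, P_atm + 0 = P_top + ½ρv² + ρg·h_top.
P_top = 98550 − ½·1260·3.287² − 1260·9.81·2.581 = 59840 Pa. So P_gauge = P_top − P_atm = -38710 Pa.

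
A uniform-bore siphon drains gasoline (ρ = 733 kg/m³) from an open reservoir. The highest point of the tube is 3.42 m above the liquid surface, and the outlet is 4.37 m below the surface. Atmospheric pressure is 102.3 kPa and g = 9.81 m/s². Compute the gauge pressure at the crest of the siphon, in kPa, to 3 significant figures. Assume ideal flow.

From the surface to the outlet (both open to atmosphere, surface at rest): v = √(2g·h_out) = √(2·9.81·4.37) = 9.26 m/s.
With constant cross-section the crest speed equals v; applying Bernoulli from the surface up to the crest, P_top = P_atm − ½ρv² − ρg·h_top.
P_top = 102300 − ½·733·9.26² − 733·9.81·3.42 = 46300 Pa. So P_gauge = P_top − P_atm = -56000 Pa.

P_gauge ≈ -56.0 kPa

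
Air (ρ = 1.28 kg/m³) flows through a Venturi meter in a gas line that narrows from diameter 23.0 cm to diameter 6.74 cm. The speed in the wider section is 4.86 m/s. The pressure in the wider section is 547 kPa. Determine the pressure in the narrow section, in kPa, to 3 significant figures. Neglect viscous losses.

545 kPa

The volume flow rate is constant, so v₂ = (A₁/A₂)v₁ = (415/35.7)·4.86 = 56.6 m/s.
With no height change, Bernoulli's equation is P₁ + ½ρv₁² = P₂ + ½ρv₂².
P₂ = P₁ − ½ρ(v₂² − v₁²) = 547000 − ½·1.28·(56.6² − 4.86²) = 547000 − 2030 = 545000 Pa.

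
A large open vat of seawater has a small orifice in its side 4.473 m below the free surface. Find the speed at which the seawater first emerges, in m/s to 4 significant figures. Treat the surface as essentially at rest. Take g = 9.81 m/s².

The surface is effectively still and both ends are open, so ½v² = gh and v = √(2·9.81·4.473) = 9.368 m/s.

9.368 m/s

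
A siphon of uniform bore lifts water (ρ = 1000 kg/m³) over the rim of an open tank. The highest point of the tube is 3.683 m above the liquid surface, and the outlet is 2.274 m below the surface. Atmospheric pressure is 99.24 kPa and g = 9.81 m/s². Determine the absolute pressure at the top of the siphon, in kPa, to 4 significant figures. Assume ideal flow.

From the surface to the outlet (both open to atmosphere, surface at rest): v = √(2g·h_out) = √(2·9.81·2.274) = 6.680 m/s.
The bore is uniform, so the speed at the crest is the same v. Bernoulli surface→crest: P_atm = P_top + ½ρv² + ρg·h_top.
P_top = 99240 − ½·1000·6.680² − 1000·9.81·3.683 = 40800 Pa.

P_top = 40.80 kPa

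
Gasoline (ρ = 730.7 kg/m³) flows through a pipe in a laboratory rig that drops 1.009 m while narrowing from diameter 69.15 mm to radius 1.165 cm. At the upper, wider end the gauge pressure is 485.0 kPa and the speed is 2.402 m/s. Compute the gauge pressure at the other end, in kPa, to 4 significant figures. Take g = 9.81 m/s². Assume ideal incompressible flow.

By continuity, v₂ = v₁·A₁/A₂ = 2.402·(37.56/4.264) = 21.16 m/s.
Applying Bernoulli between the two ends and solving for P₂: P₂ = P₁ + ½ρ(v₁² − v₂²) − ρgΔh.
P₂ = 485000 + ½·730.7·(2.402² − 21.16²) − 730.7·9.81·(−1.009) = 485000 + (-161400) − (-7233) = 330800 Pa.

P₂ = 330.8 kPa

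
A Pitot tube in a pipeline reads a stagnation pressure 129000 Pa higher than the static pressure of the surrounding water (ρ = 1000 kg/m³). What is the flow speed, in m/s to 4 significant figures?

v ≈ 16.06 m/s

The dynamic pressure equals the rise in static pressure at the stagnation point: ΔP = ½ρv².
v = √(2ΔP/ρ) = √(2·129000/1000) = 16.06 m/s.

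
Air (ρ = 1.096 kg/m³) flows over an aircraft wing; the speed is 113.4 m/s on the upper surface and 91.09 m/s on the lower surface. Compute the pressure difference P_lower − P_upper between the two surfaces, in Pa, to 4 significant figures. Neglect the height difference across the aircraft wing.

Bernoulli (same height): P_lower − P_upper = ½ρ(v_upper² − v_lower²).
ΔP = ½·1.096·(113.4² − 91.09²) = 2500 Pa.

ΔP ≈ 2500 Pa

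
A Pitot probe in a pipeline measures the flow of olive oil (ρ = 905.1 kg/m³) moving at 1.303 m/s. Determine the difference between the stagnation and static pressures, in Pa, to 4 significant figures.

ΔP = 768.3 Pa

The dynamic pressure equals the rise in static pressure at the stagnation point: ΔP = ½ρv².
ΔP = ½·905.1·1.303² = 768.3 Pa.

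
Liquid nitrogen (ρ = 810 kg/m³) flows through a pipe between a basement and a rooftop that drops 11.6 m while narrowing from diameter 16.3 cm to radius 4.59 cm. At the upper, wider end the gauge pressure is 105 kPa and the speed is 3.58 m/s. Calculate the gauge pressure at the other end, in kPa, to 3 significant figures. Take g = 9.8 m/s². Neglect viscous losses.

P₂ ≈ 151 kPa

Continuity gives A₁v₁ = A₂v₂, so v₂ = (209 cm²)/(66.2 cm²) × 3.58 m/s = 11.3 m/s.
Energy conservation along the streamline gives P₂ = P₁ − ½ρ(v₂² − v₁²) − ρg(h₂ − h₁).
P₂ = 105000 + ½·810·(3.58² − 11.3²) − 810·9.8·(−11.6) = 105000 + (-46400) − (-92100) = 151000 Pa.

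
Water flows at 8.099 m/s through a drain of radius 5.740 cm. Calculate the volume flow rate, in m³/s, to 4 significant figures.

Q = A·v = 0.01035 m² × 8.099 m/s = 0.08383 m³/s.

Q ≈ 0.08383 m³/s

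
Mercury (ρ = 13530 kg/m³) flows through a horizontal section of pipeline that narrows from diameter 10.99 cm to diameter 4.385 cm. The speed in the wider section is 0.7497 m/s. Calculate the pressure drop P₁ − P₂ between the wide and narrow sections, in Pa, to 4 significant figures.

By continuity, v₂ = v₁·A₁/A₂ = 0.7497·(94.86/15.10) = 4.709 m/s.
The pipe is horizontal, so Bernoulli reduces to P₁ + ½ρv₁² = P₂ + ½ρv₂².
P₁ − P₂ = ½·13530·(4.709² − 0.7497²) = ½·13530·21.61 = 146200 Pa.

ΔP = 146200 Pa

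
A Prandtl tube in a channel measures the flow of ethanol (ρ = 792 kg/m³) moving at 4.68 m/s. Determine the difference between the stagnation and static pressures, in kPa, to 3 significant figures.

Bernoulli between the free stream and the stagnation point: ½ρv² = P_stag − P_static.
ΔP = ½·792·4.68² = 8670 Pa.

ΔP ≈ 8.67 kPa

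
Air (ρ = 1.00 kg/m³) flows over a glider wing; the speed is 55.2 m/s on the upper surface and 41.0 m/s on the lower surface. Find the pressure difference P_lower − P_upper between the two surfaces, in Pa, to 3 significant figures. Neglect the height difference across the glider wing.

With negligible Δh, P + ½ρv² is constant, so P_low − P_up = ½ρ(v_up² − v_low²).
ΔP = ½·1.00·(55.2² − 41.0²) = 683 Pa.

683 Pa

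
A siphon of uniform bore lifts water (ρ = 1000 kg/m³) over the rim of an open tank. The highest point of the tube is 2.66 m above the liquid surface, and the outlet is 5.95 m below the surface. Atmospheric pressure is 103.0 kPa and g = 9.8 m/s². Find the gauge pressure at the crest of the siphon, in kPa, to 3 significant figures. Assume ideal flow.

From the surface to the outlet (both open to atmosphere, surface at rest): v = √(2g·h_out) = √(2·9.8·5.95) = 10.8 m/s.
With constant cross-section the crest speed equals v; applying Bernoulli from the surface up to the crest, P_top = P_atm − ½ρv² − ρg·h_top.
P_top = 103000 − ½·1000·10.8² − 1000·9.8·2.66 = 18600 Pa. So P_gauge = P_top − P_atm = -84400 Pa.

P_gauge ≈ -84.4 kPa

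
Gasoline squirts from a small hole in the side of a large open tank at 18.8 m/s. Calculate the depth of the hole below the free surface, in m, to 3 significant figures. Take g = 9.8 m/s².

For a small hole in a large open tank, ½v² = gh, giving h = v²/(2g).
h = 18.8²/(2·9.8) = 353/19.60 = 18.0 m.

h ≈ 18.0 m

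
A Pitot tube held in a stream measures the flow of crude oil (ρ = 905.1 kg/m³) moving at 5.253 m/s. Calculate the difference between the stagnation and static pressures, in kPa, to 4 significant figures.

ΔP ≈ 12.49 kPa

At the stagnation point the flow is brought to rest, so Bernoulli gives P_stag − P_static = ½ρv².
ΔP = ½·905.1·5.253² = 12490 Pa.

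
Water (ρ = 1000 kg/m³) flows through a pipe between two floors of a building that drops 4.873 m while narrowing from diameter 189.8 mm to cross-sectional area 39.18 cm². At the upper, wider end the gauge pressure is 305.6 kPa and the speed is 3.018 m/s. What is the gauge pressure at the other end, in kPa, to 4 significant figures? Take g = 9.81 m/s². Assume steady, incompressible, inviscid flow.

120.5 kPa

Mass conservation (A₁v₁ = A₂v₂) gives v₂ = 3.018 × 282.9/39.18 = 21.79 m/s.
Bernoulli: P₁ + ½ρv₁² + ρg h₁ = P₂ + ½ρv₂² + ρg h₂, so P₂ = P₁ + ½ρ(v₁² − v₂²) − ρg(h₂ − h₁).
P₂ = 305600 + ½·1000·(3.018² − 21.79²) − 1000·9.81·(−4.873) = 305600 + (-232900) − (-47800) = 120500 Pa.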